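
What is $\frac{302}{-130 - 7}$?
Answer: $- \frac{302}{137} \approx -2.2044$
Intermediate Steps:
$\frac{302}{-130 - 7} = \frac{302}{-137} = 302 \left(- \frac{1}{137}\right) = - \frac{302}{137}$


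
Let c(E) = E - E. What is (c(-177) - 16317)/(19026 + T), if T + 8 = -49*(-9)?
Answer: -16317/19459 ≈ -0.83853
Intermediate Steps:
T = 433 (T = -8 - 49*(-9) = -8 + 441 = 433)
c(E) = 0
(c(-177) - 16317)/(19026 + T) = (0 - 16317)/(19026 + 433) = -16317/19459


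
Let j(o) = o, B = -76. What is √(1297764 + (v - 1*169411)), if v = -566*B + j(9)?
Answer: √1171378 ≈ 1082.3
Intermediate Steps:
v = 43025 (v = -566*(-76) + 9 = 43016 + 9 = 43025)
√(1297764 + (v - 1*169411)) = √(1297764 + (43025 - 1*169411)) = √(1297764 + (43025 - 169411)) = √(1297764 - 126386) = √1171378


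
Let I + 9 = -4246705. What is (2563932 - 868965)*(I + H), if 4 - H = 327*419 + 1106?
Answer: -7432140455643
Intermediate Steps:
I = -4246714 (I = -9 - 4246705 = -4246714)
H = -138115 (H = 4 - (327*419 + 1106) = 4 - (137013 + 1106) = 4 - 1*138119 = 4 - 138119 = -138115)
(2563932 - 868965)*(I + H) = (2563932 - 868965)*(-4246714 - 138115) = 1694967*(-4384829) = -7432140455643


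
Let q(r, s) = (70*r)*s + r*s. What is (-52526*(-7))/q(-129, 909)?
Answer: -367682/8325531 ≈ -0.044163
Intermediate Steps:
q(r, s) = 71*r*s (q(r, s) = 70*r*s + r*s = 71*r*s)
(-52526*(-7))/q(-129, 909) = (-52526*(-7))/((71*(-129)*909)) = 367682/(-8325531) = 367682*(-1/8325531) = -367682/8325531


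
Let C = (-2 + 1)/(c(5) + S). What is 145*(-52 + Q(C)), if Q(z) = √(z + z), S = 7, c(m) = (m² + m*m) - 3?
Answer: -7540 + 145*I*√3/9 ≈ -7540.0 + 27.905*I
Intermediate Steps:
c(m) = -3 + 2*m² (c(m) = (m² + m²) - 3 = 2*m² - 3 = -3 + 2*m²)
C = -1/54 (C = (-2 + 1)/((-3 + 2*5²) + 7) = -1/((-3 + 2*25) + 7) = -1/((-3 + 50) + 7) = -1/(47 + 7) = -1/54 ≈ -0.018519)
Q(z) = √2*√z (Q(z) = √(2*z) = √2*√z)
145*(-52 + Q(C)) = 145*(-52 + √2*√(-1/54)) = 145*(-52 + √2*(I*√6/18)) = 145*(-52 + I*√3/9) = -7540 + 145*I*√3/9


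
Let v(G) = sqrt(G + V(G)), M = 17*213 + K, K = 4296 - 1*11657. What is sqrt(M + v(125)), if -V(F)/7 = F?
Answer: sqrt(-3740 + 5*I*sqrt(30)) ≈ 0.2239 + 61.156*I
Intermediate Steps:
V(F) = -7*F
K = -7361 (K = 4296 - 11657 = -7361)
M = -3740 (M = 17*213 - 7361 = 3621 - 7361 = -3740)
v(G) = sqrt(6)*sqrt(-G) (v(G) = sqrt(G - 7*G) = sqrt(-6*G) = sqrt(6)*sqrt(-G))
sqrt(M + v(125)) = sqrt(-3740 + sqrt(6)*sqrt(-1*125)) = sqrt(-3740 + sqrt(6)*sqrt(-125)) = sqrt(-3740 + sqrt(6)*(5*I*sqrt(5))) = sqrt(-3740 + 5*I*sqrt(30))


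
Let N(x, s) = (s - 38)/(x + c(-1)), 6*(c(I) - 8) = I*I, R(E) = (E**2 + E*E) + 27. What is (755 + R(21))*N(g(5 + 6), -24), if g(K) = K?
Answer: -619008/115 ≈ -5382.7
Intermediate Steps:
R(E) = 27 + 2*E**2 (R(E) = (E**2 + E**2) + 27 = 2*E**2 + 27 = 27 + 2*E**2)
c(I) = 8 + I**2/6 (c(I) = 8 + (I*I)/6 = 8 + I**2/6)
N(x, s) = (-38 + s)/(49/6 + x) (N(x, s) = (s - 38)/(x + (8 + (1/6)*(-1)**2)) = (-38 + s)/(x + (8 + (1/6)*1)) = (-38 + s)/(x + (8 + 1/6)) = (-38 + s)/(x + 49/6) = (-38 + s)/(49/6 + x))
(755 + R(21))*N(g(5 + 6), -24) = (755 + (27 + 2*21**2))*(6*(-38 - 24)/(49 + 6*(5 + 6))) = (755 + (27 + 2*441))*(6*(-62)/(49 + 6*11)) = (755 + (27 + 882))*(6*(-62)/(49 + 66)) = (755 + 909)*(6*(-62)/115) = 1664*(6*(1/115)*(-62)) = 1664*(-372/115) = -619008/115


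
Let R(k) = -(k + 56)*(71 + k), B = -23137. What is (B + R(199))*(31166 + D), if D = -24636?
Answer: -600675110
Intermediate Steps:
R(k) = -(56 + k)*(71 + k)
(B + R(199))*(31166 + D) = (-23137 + (-3976 - 1*199**2 - 127*199))*(31166 - 24636) = (-23137 + (-3976 - 1*39601 - 25273))*6530 = (-23137 + (-3976 - 39601 - 25273))*6530 = (-23137 - 68850)*6530 = -91987*6530 = -600675110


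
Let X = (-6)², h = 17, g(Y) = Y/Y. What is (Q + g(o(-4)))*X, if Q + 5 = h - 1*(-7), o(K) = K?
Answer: 720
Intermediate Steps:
g(Y) = 1
X = 36
Q = 19 (Q = -5 + (17 - 1*(-7)) = -5 + (17 + 7) = -5 + 24 = 19)
(Q + g(o(-4)))*X = (19 + 1)*36 = 20*36 = 720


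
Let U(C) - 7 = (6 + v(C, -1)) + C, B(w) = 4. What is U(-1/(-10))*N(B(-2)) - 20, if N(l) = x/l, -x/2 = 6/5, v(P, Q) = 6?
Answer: -1573/50 ≈ -31.460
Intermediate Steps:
x = -12/5 ≈ -2.4000
U(C) = 19 + C (U(C) = 7 + ((6 + 6) + C) = 7 + (12 + C) = 19 + C)
N(l) = -12/(5*l)
U(-1/(-10))*N(B(-2)) - 20 = (19 - 1/(-10))*(-12/5/4) - 20 = (19 - 1*(-1/10))*(-12/5*1/4) - 20 = (19 + 1/10)*(-3/5) - 20 = (191/10)*(-3/5) - 20 = -573/50 - 20 = -1573/50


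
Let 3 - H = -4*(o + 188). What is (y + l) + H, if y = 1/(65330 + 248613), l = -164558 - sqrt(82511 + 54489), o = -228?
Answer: -51711121244/313943 - 10*sqrt(1370) ≈ -1.6509e+5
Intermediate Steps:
H = -157 (H = 3 - (-4)*(-228 + 188) = 3 - (-4)*(-40) = 3 - 1*160 = 3 - 160 = -157)
l = -164558 - 10*sqrt(1370) (l = -164558 - sqrt(137000) = -164558 - 10*sqrt(1370) ≈ -1.6493e+5)
y = 1/313943 ≈ 3.1853e-6
(y + l) + H = (1/313943 + (-164558 - 10*sqrt(1370))) - 157 = (-51661832193/313943 - 10*sqrt(1370)) - 157 = -51711121244/313943 - 10*sqrt(1370)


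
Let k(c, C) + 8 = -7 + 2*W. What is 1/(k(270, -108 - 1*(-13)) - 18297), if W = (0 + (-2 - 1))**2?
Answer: -1/18294 ≈ -5.4663e-5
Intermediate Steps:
W = 9 (W = (0 - 3)**2 = (-3)**2 = 9)
k(c, C) = 3 (k(c, C) = -8 + (-7 + 2*9) = -8 + (-7 + 18) = -8 + 11 = 3)
1/(k(270, -108 - 1*(-13)) - 18297) = 1/(3 - 18297) = 1/(-18294) = -1/18294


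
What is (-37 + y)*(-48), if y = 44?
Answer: -336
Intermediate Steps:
(-37 + y)*(-48) = (-37 + 44)*(-48) = 7*(-48) = -336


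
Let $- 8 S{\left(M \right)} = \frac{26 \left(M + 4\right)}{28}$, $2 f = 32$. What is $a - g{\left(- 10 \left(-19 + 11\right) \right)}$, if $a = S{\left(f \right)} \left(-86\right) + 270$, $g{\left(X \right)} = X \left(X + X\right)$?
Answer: $- \frac{172625}{14} \approx -12330.0$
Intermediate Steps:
$f = 16$ ($f = \frac{1}{2} \cdot 32 = 16$)
$S{\left(M \right)} = - \frac{13}{28} - \frac{13 M}{112}$ ($S{\left(M \right)} = - \frac{26 \left(M + 4\right) \frac{1}{28}}{8} = - \frac{26 \left(4 + M\right) \frac{1}{28}}{8} = - \frac{\left(104 + 26 M\right) \frac{1}{28}}{8} = - \frac{\frac{26}{7} + \frac{13 M}{14}}{8} = - \frac{13}{28} - \frac{13 M}{112}$)
$g{\left(X \right)} = 2 X^{2}$ ($g{\left(X \right)} = X 2 X = 2 X^{2}$)
$a = \frac{6575}{14}$ ($a = \left(- \frac{13}{28} - \frac{13}{7}\right) \left(-86\right) + 270 = \left(- \frac{65}{28}\right) \left(-86\right) + 270 = \frac{2795}{14} + 270 = \frac{6575}{14} \approx 469.64$)
$a - g{\left(- 10 \left(-19 + 11\right) \right)} = \frac{6575}{14} - 2 \left(- 10 \left(-19 + 11\right)\right)^{2} = \frac{6575}{14} - 2 \left(\left(-10\right) \left(-8\right)\right)^{2} = \frac{6575}{14} - 2 \cdot 80^{2} = \frac{6575}{14} - 2 \cdot 6400 = \frac{6575}{14} - 12800 = - \frac{172625}{14}$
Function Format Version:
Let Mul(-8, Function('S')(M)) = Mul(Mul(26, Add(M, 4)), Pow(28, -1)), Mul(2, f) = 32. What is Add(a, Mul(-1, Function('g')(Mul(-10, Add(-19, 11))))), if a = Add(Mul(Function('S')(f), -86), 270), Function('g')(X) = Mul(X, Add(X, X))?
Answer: Rational(-172625, 14) ≈ -12330.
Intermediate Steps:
f = 16 (f = Mul(Rational(1, 2), 32) = 16)
Function('S')(M) = Add(Rational(-13, 28), Mul(Rational(-13, 112), M)) (Function('S')(M) = Mul(Rational(-1, 8), Mul(Mul(26, Add(M, 4)), Pow(28, -1))) = Mul(Rational(-1, 8), Mul(Mul(26, Add(4, M)), Rational(1, 28))) = Mul(Rational(-1, 8), Mul(Add(104, Mul(26, M)), Rational(1, 28))) = Mul(Rational(-1, 8), Add(Rational(26, 7), Mul(Rational(13, 14), M))) = Add(Rational(-13, 28), Mul(Rational(-13, 112), M)))
Function('g')(X) = Mul(2, Pow(X, 2)) (Function('g')(X) = Mul(X, Mul(2, X)) = Mul(2, Pow(X, 2)))
a = Rational(6575, 14) (a = Add(Mul(Add(Rational(-13, 28), Mul(Rational(-13, 112), 16)), -86), 270) = Add(Mul(Add(Rational(-13, 28), Rational(-13, 7)), -86), 270) = Add(Mul(Rational(-65, 28), -86), 270) = Add(Rational(2795, 14), 270) = Rational(6575, 14) ≈ 469.64)
Add(a, Mul(-1, Function('g')(Mul(-10, Add(-19, 11))))) = Add(Rational(6575, 14), Mul(-1, Mul(2, Pow(Mul(-10, Add(-19, 11)), 2)))) = Add(Rational(6575, 14), Mul(-1, Mul(2, Pow(Mul(-10, -8), 2)))) = Add(Rational(6575, 14), Mul(-1, Mul(2, Pow(80, 2)))) = Add(Rational(6575, 14), Mul(-1, Mul(2, 6400))) = Add(Rational(6575, 14), Mul(-1, 12800)) = Add(Rational(6575, 14), -12800) = Rational(-172625, 14)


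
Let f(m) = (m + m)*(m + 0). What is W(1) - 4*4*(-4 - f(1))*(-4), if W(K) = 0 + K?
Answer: -383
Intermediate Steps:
W(K) = K
f(m) = 2*m² (f(m) = (2*m)*m = 2*m²)
W(1) - 4*4*(-4 - f(1))*(-4) = 1 - 4*4*(-4 - 2*1²)*(-4) = 1 - 4*4*(-4 - 2)*(-4) = 1 - 4*4*(-6)*(-4) = 1 - (-96)*(-4) = 1 - 4*96 = 1 - 384 = -383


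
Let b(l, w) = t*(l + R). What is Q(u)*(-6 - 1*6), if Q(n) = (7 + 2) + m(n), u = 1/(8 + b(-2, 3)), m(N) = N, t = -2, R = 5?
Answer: -114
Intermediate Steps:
b(l, w) = -10 - 2*l (b(l, w) = -2*(l + 5) = -2*(5 + l) = -10 - 2*l)
u = ½ (u = 1/(8 + (-10 - 2*(-2))) = 1/(8 + (-10 + 4)) = 1/(8 - 6) = 1/2 = ½ ≈ 0.50000)
Q(n) = 9 + n (Q(n) = (7 + 2) + n = 9 + n)
Q(u)*(-6 - 1*6) = (9 + ½)*(-6 - 1*6) = 19*(-6 - 6)/2 = (19/2)*(-12) = -114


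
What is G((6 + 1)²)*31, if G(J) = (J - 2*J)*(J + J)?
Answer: -148862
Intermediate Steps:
G(J) = -2*J² (G(J) = (-J)*(2*J) = -2*J²)
G((6 + 1)²)*31 = -2*(6 + 1)⁴*31 = -2*(7²)²*31 = -2*49²*31 = -2*2401*31 = -4802*31 = -148862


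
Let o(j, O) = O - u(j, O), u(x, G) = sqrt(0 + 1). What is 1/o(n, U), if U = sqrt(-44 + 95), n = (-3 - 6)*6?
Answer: 1/50 + sqrt(51)/50 ≈ 0.16283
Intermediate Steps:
u(x, G) = 1 (u(x, G) = sqrt(1) = 1)
n = -54 (n = -9*6 = -54)
U = sqrt(51) ≈ 7.1414
o(j, O) = -1 + O (o(j, O) = O - 1*1 = O - 1 = -1 + O)
1/o(n, U) = 1/(-1 + sqrt(51))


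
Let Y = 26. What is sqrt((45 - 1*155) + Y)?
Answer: 2*I*sqrt(21) ≈ 9.1651*I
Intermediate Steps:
sqrt((45 - 1*155) + Y) = sqrt((45 - 1*155) + 26) = sqrt((45 - 155) + 26) = sqrt(-110 + 26) = sqrt(-84) = 2*I*sqrt(21)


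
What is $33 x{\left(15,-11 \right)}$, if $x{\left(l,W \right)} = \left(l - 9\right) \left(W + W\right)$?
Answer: $-4356$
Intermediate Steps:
$x{\left(l,W \right)} = 2 W \left(-9 + l\right)$ ($x{\left(l,W \right)} = \left(-9 + l\right) 2 W = 2 W \left(-9 + l\right)$)
$33 x{\left(15,-11 \right)} = 33 \cdot 2 \left(-11\right) \left(-9 + 15\right) = 33 \cdot 2 \left(-11\right) 6 = 33 \left(-132\right) = -4356$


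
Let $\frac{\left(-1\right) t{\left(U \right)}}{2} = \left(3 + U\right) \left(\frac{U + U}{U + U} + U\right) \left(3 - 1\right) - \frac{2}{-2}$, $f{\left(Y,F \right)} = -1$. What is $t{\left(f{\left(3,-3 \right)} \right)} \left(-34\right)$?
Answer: $68$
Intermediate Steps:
$t{\left(U \right)} = -2 - 2 \left(2 + 2 U\right) \left(3 + U\right)$ ($t{\left(U \right)} = - 2 \left(\left(3 + U\right) \left(\frac{U + U}{U + U} + U\right) \left(3 - 1\right) - \frac{2}{-2}\right) = - 2 \left(\left(3 + U\right) \left(\frac{2 U}{2 U} + U\right) 2 - -1\right) = - 2 \left(\left(3 + U\right) \left(2 U \frac{1}{2 U} + U\right) 2 + 1\right) = - 2 \left(\left(3 + U\right) \left(1 + U\right) 2 + 1\right) = - 2 \left(\left(3 + U\right) \left(2 + 2 U\right) + 1\right) = - 2 \left(\left(2 + 2 U\right) \left(3 + U\right) + 1\right) = - 2 \left(1 + \left(2 + 2 U\right) \left(3 + U\right)\right) = -2 - 2 \left(2 + 2 U\right) \left(3 + U\right)$)
$t{\left(f{\left(3,-3 \right)} \right)} \left(-34\right) = \left(-14 - -16 - 4 \left(-1\right)^{2}\right) \left(-34\right) = \left(-14 + 16 - 4\right) \left(-34\right) = \left(-2\right) \left(-34\right) = 68$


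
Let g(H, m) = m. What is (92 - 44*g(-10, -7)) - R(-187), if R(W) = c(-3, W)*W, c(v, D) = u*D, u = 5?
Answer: -174445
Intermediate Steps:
c(v, D) = 5*D
R(W) = 5*W² (R(W) = (5*W)*W = 5*W²)
(92 - 44*g(-10, -7)) - R(-187) = (92 - 44*(-7)) - 5*(-187)² = (92 + 308) - 5*34969 = 400 - 1*174845 = 400 - 174845 = -174445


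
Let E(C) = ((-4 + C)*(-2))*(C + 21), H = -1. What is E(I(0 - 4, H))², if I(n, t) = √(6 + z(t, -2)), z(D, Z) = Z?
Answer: 8464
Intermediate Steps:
I(n, t) = 2 (I(n, t) = √(6 - 2) = √4 = 2)
E(C) = (8 - 2*C)*(21 + C)
E(I(0 - 4, H))² = (168 - 34*2 - 2*2²)² = (168 - 68 - 2*4)² = (168 - 68 - 8)² = 92² = 8464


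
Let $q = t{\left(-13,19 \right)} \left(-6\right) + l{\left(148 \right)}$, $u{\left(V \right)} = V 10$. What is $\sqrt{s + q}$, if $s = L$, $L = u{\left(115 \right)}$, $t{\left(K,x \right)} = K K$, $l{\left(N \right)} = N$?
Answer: $2 \sqrt{71} \approx 16.852$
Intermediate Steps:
$t{\left(K,x \right)} = K^{2}$
$u{\left(V \right)} = 10 V$
$L = 1150$ ($L = 10 \cdot 115 = 1150$)
$s = 1150$
$q = -866$ ($q = \left(-13\right)^{2} \left(-6\right) + 148 = 169 \left(-6\right) + 148 = -1014 + 148 = -866$)
$\sqrt{s + q} = \sqrt{1150 - 866} = \sqrt{284} = 2 \sqrt{71}$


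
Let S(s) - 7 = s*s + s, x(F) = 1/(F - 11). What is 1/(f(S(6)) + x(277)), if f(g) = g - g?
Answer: 266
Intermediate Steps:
x(F) = 1/(-11 + F)
S(s) = 7 + s + s² (S(s) = 7 + (s*s + s) = 7 + (s² + s) = 7 + (s + s²) = 7 + s + s²)
f(g) = 0
1/(f(S(6)) + x(277)) = 1/(0 + 1/(-11 + 277)) = 1/(0 + 1/266) = 1/(1/266) = 266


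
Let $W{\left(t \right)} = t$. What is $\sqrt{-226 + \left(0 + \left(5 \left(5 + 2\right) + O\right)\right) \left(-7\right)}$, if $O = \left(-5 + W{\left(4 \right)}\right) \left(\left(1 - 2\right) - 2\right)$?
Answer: $2 i \sqrt{123} \approx 22.181 i$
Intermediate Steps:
$O = 3$ ($O = \left(-5 + 4\right) \left(\left(1 - 2\right) - 2\right) = - (-1 - 2) = \left(-1\right) \left(-3\right) = 3$)
$\sqrt{-226 + \left(0 + \left(5 \left(5 + 2\right) + O\right)\right) \left(-7\right)} = \sqrt{-226 + \left(0 + \left(5 \left(5 + 2\right) + 3\right)\right) \left(-7\right)} = \sqrt{-226 + \left(0 + \left(5 \cdot 7 + 3\right)\right) \left(-7\right)} = \sqrt{-226 + \left(0 + \left(35 + 3\right)\right) \left(-7\right)} = \sqrt{-226 + \left(0 + 38\right) \left(-7\right)} = \sqrt{-226 + 38 \left(-7\right)} = \sqrt{-226 - 266} = \sqrt{-492} = 2 i \sqrt{123}$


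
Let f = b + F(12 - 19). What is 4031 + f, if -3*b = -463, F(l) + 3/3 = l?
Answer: 12532/3 ≈ 4177.3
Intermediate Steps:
F(l) = -1 + l
b = 463/3 (b = -⅓*(-463) = 463/3 ≈ 154.33)
f = 439/3 (f = 463/3 + (-1 + (12 - 19)) = 463/3 + (-1 - 7) = 463/3 - 8 = 439/3 ≈ 146.33)
4031 + f = 4031 + 439/3 = 12532/3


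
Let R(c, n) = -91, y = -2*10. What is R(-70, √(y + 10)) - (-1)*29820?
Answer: 29729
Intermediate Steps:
y = -20
R(-70, √(y + 10)) - (-1)*29820 = -91 - (-1)*29820 = -91 - 1*(-29820) = -91 + 29820 = 29729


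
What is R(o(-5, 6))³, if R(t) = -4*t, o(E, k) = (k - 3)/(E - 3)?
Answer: 27/8 ≈ 3.3750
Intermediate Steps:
o(E, k) = (-3 + k)/(-3 + E)
R(o(-5, 6))³ = (-4*(-3 + 6)/(-3 - 5))³ = (-4*3/(-8))³ = (-(-1)*3/2)³ = (-4*(-3/8))³ = (3/2)³ = 27/8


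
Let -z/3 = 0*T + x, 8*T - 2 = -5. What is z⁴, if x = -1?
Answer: 81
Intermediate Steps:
T = -3/8 (T = ¼ + (⅛)*(-5) = ¼ - 5/8 = -3/8 ≈ -0.37500)
z = 3 (z = -3*(0*(-3/8) - 1) = -3*(0 - 1) = -3*(-1) = 3)
z⁴ = 3⁴ = 81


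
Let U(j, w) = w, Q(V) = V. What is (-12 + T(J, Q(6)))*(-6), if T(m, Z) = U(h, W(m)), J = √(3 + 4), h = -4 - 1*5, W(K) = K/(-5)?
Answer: 72 + 6*√7/5 ≈ 75.175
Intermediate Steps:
W(K) = -K/5 (W(K) = K*(-⅕) = -K/5)
h = -9 (h = -4 - 5 = -9)
J = √7 ≈ 2.6458
T(m, Z) = -m/5
(-12 + T(J, Q(6)))*(-6) = (-12 - √7/5)*(-6) = 72 + 6*√7/5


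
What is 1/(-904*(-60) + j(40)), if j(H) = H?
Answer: 1/54280 ≈ 1.8423e-5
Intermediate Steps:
1/(-904*(-60) + j(40)) = 1/(-904*(-60) + 40) = 1/(54240 + 40) = 1/54280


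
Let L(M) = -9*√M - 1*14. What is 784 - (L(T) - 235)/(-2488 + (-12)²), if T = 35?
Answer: 1837447/2344 - 9*√35/2344 ≈ 783.87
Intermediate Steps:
L(M) = -14 - 9*√M (L(M) = -9*√M - 14 = -14 - 9*√M)
784 - (L(T) - 235)/(-2488 + (-12)²) = 784 - ((-14 - 9*√35) - 235)/(-2488 + (-12)²) = 784 - (-249 - 9*√35)/(-2488 + 144) = 784 - (-249 - 9*√35)/(-2344) = 784 - (-249 - 9*√35)*(-1)/2344 = 784 - (249/2344 + 9*√35/2344) = 784 + (-249/2344 - 9*√35/2344) = 1837447/2344 - 9*√35/2344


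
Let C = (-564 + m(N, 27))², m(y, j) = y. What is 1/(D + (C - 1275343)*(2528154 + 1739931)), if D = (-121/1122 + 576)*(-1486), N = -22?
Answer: -51/202859123230808 ≈ -2.5141e-13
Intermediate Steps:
C = 343396 (C = (-564 - 22)² = (-586)² = 343396)
D = -43644563/51 (D = (-121*1/1122 + 576)*(-1486) = (-11/102 + 576)*(-1486) = (58741/102)*(-1486) = -43644563/51 ≈ -8.5578e+5)
1/(D + (C - 1275343)*(2528154 + 1739931)) = 1/(-43644563/51 + (343396 - 1275343)*(2528154 + 1739931)) = 1/(-43644563/51 - 931947*4268085) = 1/(-43644563/51 - 3977629011495) = 1/(-202859123230808/51) = -51/202859123230808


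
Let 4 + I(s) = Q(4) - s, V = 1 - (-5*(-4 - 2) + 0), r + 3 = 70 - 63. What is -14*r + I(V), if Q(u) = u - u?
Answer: -31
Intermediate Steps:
r = 4 (r = -3 + (70 - 63) = -3 + 7 = 4)
Q(u) = 0
V = -29 (V = 1 - (-5*(-6) + 0) = 1 - (30 + 0) = 1 - 1*30 = 1 - 30 = -29)
I(s) = -4 - s (I(s) = -4 + (0 - s) = -4 - s)
-14*r + I(V) = -14*4 + (-4 - 1*(-29)) = -56 + (-4 + 29) = -56 + 25 = -31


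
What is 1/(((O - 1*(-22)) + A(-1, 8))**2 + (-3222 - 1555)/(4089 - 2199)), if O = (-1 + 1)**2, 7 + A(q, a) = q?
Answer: 1890/365663 ≈ 0.0051687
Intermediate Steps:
A(q, a) = -7 + q
O = 0 (O = 0**2 = 0)
1/(((O - 1*(-22)) + A(-1, 8))**2 + (-3222 - 1555)/(4089 - 2199)) = 1/(((0 - 1*(-22)) + (-7 - 1))**2 + (-3222 - 1555)/(4089 - 2199)) = 1/(((0 + 22) - 8)**2 - 4777/1890) = 1/((22 - 8)**2 - 4777*1/1890) = 1/(14**2 - 4777/1890) = 1/(196 - 4777/1890) = 1/(365663/1890) = 1890/365663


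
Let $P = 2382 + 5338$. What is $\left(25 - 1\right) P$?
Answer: $185280$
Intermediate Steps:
$P = 7720$
$\left(25 - 1\right) P = \left(25 - 1\right) 7720 = 24 \cdot 7720 = 185280$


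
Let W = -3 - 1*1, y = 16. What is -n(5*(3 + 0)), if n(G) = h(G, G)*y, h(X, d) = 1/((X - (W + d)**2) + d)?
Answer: 16/91 ≈ 0.17582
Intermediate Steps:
W = -4 (W = -3 - 1 = -4)
h(X, d) = 1/(X + d - (-4 + d)**2) (h(X, d) = 1/((X - (-4 + d)**2) + d) = 1/(X + d - (-4 + d)**2))
n(G) = 16/(-(-4 + G)**2 + 2*G) (n(G) = 16/(G + G - (-4 + G)**2) = 16/(-(-4 + G)**2 + 2*G))
-n(5*(3 + 0)) = -16/(-(-4 + 5*(3 + 0))**2 + 2*(5*(3 + 0))) = -16/(-(-4 + 5*3)**2 + 2*(5*3)) = -16/(-(-4 + 15)**2 + 2*15) = -16/(-1*11**2 + 30) = -16/(-1*121 + 30) = -16/(-121 + 30) = -16/(-91) = -16*(-1)/91 = -1*(-16/91) = 16/91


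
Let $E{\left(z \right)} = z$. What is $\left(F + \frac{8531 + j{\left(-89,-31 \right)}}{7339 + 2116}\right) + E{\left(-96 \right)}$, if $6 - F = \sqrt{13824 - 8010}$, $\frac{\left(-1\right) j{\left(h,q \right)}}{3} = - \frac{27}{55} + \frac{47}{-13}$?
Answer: $- \frac{602320777}{6760325} - 3 \sqrt{646} \approx -165.35$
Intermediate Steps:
$j{\left(h,q \right)} = \frac{8808}{715}$ ($j{\left(h,q \right)} = - 3 \left(- \frac{27}{55} + \frac{47}{-13}\right) = - 3 \left(\left(-27\right) \frac{1}{55} + 47 \left(- \frac{1}{13}\right)\right) = - 3 \left(- \frac{27}{55} - \frac{47}{13}\right) = \left(-3\right) \left(- \frac{2936}{715}\right) = \frac{8808}{715}$)
$F = 6 - 3 \sqrt{646}$ ($F = 6 - \sqrt{13824 - 8010} = 6 - \sqrt{5814} = 6 - 3 \sqrt{646} \approx -70.25$)
$\left(F + \frac{8531 + j{\left(-89,-31 \right)}}{7339 + 2116}\right) + E{\left(-96 \right)} = \left(\left(6 - 3 \sqrt{646}\right) + \frac{8531 + \frac{8808}{715}}{7339 + 2116}\right) - 96 = \left(\left(6 - 3 \sqrt{646}\right) + \frac{6108473}{715 \cdot 9455}\right) - 96 = \left(\left(6 - 3 \sqrt{646}\right) + \frac{6108473}{715} \cdot \frac{1}{9455}\right) - 96 = \left(\left(6 - 3 \sqrt{646}\right) + \frac{6108473}{6760325}\right) - 96 = \left(\frac{46670423}{6760325} - 3 \sqrt{646}\right) - 96 = - \frac{602320777}{6760325} - 3 \sqrt{646}$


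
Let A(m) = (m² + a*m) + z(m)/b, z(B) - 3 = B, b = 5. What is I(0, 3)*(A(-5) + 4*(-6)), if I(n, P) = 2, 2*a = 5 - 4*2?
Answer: 81/5 ≈ 16.200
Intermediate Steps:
z(B) = 3 + B
a = -3/2 (a = (5 - 4*2)/2 = (5 - 8)/2 = (½)*(-3) = -3/2 ≈ -1.5000)
A(m) = ⅗ + m² - 13*m/10 (A(m) = (m² - 3*m/2) + (3 + m)/5 = (m² - 3*m/2) + (3 + m)*(⅕) = (m² - 3*m/2) + (⅗ + m/5) = ⅗ + m² - 13*m/10)
I(0, 3)*(A(-5) + 4*(-6)) = 2*((⅗ + (-5)² - 13/10*(-5)) + 4*(-6)) = 2*((⅗ + 25 + 13/2) - 24) = 2*(321/10 - 24) = 2*(81/10) = 81/5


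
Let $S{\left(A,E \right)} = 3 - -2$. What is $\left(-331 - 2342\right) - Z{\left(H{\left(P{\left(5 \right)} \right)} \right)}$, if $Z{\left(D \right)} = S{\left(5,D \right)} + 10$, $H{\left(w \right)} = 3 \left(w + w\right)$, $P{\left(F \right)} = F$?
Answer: $-2688$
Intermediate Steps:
$S{\left(A,E \right)} = 5$ ($S{\left(A,E \right)} = 3 + 2 = 5$)
$H{\left(w \right)} = 6 w$ ($H{\left(w \right)} = 3 \cdot 2 w = 6 w$)
$Z{\left(D \right)} = 15$ ($Z{\left(D \right)} = 5 + 10 = 15$)
$\left(-331 - 2342\right) - Z{\left(H{\left(P{\left(5 \right)} \right)} \right)} = \left(-331 - 2342\right) - 15 = -2673 - 15 = -2688$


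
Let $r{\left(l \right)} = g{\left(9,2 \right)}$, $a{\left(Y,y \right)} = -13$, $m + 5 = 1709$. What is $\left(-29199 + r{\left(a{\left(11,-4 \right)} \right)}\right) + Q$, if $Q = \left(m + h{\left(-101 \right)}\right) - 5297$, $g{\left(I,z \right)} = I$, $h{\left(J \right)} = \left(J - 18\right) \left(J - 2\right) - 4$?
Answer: $-20530$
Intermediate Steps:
$m = 1704$ ($m = -5 + 1709 = 1704$)
$h{\left(J \right)} = -4 + \left(-18 + J\right) \left(-2 + J\right)$ ($h{\left(J \right)} = \left(-18 + J\right) \left(-2 + J\right) - 4 = -4 + \left(-18 + J\right) \left(-2 + J\right)$)
$r{\left(l \right)} = 9$
$Q = 8660$ ($Q = \left(1704 + \left(32 + \left(-101\right)^{2} - -2020\right)\right) - 5297 = \left(1704 + \left(32 + 10201 + 2020\right)\right) - 5297 = \left(1704 + 12253\right) - 5297 = 13957 - 5297 = 8660$)
$\left(-29199 + r{\left(a{\left(11,-4 \right)} \right)}\right) + Q = \left(-29199 + 9\right) + 8660 = -29190 + 8660 = -20530$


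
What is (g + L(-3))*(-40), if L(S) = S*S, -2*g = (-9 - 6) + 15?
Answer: -360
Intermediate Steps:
g = 0 (g = -((-9 - 6) + 15)/2 = -(-15 + 15)/2 = -½*0 = 0)
L(S) = S²
(g + L(-3))*(-40) = (0 + (-3)²)*(-40) = (0 + 9)*(-40) = 9*(-40) = -360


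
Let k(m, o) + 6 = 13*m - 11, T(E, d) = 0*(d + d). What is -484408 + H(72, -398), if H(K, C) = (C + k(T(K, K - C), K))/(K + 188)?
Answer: -25189299/52 ≈ -4.8441e+5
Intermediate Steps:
T(E, d) = 0 (T(E, d) = 0*(2*d) = 0)
k(m, o) = -17 + 13*m (k(m, o) = -6 + (13*m - 11) = -6 + (-11 + 13*m) = -17 + 13*m)
H(K, C) = (-17 + C)/(188 + K) (H(K, C) = (C + (-17 + 13*0))/(K + 188) = (C + (-17 + 0))/(188 + K) = (C - 17)/(188 + K) = (-17 + C)/(188 + K))
-484408 + H(72, -398) = -484408 + (-17 - 398)/(188 + 72) = -484408 - 415/260 = -484408 + (1/260)*(-415) = -484408 - 83/52 = -25189299/52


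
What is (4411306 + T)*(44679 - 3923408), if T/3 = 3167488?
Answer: -53967743198330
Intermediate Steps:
T = 9502464 (T = 3*3167488 = 9502464)
(4411306 + T)*(44679 - 3923408) = (4411306 + 9502464)*(44679 - 3923408) = 13913770*(-3878729) = -53967743198330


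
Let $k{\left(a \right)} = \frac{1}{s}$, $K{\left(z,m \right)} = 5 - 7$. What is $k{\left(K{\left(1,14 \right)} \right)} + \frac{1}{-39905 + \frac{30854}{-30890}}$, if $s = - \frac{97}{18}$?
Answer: $- \frac{11095764901}{59785770744} \approx -0.18559$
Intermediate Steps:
$s = - \frac{97}{18}$ ($s = \left(-97\right) \frac{1}{18} = - \frac{97}{18} \approx -5.3889$)
$K{\left(z,m \right)} = -2$
$k{\left(a \right)} = - \frac{18}{97}$ ($k{\left(a \right)} = \frac{1}{- \frac{97}{18}} = - \frac{18}{97}$)
$k{\left(K{\left(1,14 \right)} \right)} + \frac{1}{-39905 + \frac{30854}{-30890}} = - \frac{18}{97} + \frac{1}{-39905 + \frac{30854}{-30890}} = - \frac{18}{97} + \frac{1}{-39905 + 30854 \left(- \frac{1}{30890}\right)} = - \frac{18}{97} + \frac{1}{-39905 - \frac{15427}{15445}} = - \frac{18}{97} + \frac{1}{- \frac{616348152}{15445}} = - \frac{18}{97} - \frac{15445}{616348152} = - \frac{11095764901}{59785770744}$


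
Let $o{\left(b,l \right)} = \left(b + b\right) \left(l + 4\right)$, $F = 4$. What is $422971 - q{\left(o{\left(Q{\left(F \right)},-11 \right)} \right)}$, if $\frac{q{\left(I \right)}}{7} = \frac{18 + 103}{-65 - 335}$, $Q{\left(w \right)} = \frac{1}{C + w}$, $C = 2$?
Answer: $\frac{169189247}{400} \approx 4.2297 \cdot 10^{5}$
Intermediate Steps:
$Q{\left(w \right)} = \frac{1}{2 + w}$
$o{\left(b,l \right)} = 2 b \left(4 + l\right)$
$q{\left(I \right)} = - \frac{847}{400}$ ($q{\left(I \right)} = 7 \frac{18 + 103}{-65 - 335} = 7 \frac{121}{-400} = 7 \cdot 121 \left(- \frac{1}{400}\right) = 7 \left(- \frac{121}{400}\right) = - \frac{847}{400}$)
$422971 - q{\left(o{\left(Q{\left(F \right)},-11 \right)} \right)} = 422971 - - \frac{847}{400} = 422971 + \frac{847}{400} = \frac{169189247}{400}$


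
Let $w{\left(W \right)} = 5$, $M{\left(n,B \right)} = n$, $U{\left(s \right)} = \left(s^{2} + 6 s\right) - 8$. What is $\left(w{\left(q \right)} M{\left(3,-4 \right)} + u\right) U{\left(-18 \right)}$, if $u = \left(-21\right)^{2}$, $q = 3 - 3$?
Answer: $94848$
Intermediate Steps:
$U{\left(s \right)} = -8 + s^{2} + 6 s$
$q = 0$ ($q = 3 - 3 = 0$)
$u = 441$
$\left(w{\left(q \right)} M{\left(3,-4 \right)} + u\right) U{\left(-18 \right)} = \left(5 \cdot 3 + 441\right) \left(-8 + \left(-18\right)^{2} + 6 \left(-18\right)\right) = \left(15 + 441\right) \left(-8 + 324 - 108\right) = 456 \cdot 208 = 94848$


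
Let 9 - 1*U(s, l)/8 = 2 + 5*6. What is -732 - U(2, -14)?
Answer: -548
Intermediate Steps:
U(s, l) = -184 (U(s, l) = 72 - 8*(2 + 5*6) = 72 - 8*(2 + 30) = 72 - 8*32 = 72 - 256 = -184)
-732 - U(2, -14) = -732 - 1*(-184) = -732 + 184 = -548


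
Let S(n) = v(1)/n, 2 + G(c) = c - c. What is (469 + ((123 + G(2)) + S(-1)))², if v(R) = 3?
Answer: 344569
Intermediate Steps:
G(c) = -2 (G(c) = -2 + (c - c) = -2 + 0 = -2)
S(n) = 3/n
(469 + ((123 + G(2)) + S(-1)))² = (469 + ((123 - 2) + 3/(-1)))² = (469 + (121 + 3*(-1)))² = (469 + (121 - 3))² = (469 + 118)² = 587² = 344569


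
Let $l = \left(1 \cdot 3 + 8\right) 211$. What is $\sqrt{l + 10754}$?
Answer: $5 \sqrt{523} \approx 114.35$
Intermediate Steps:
$l = 2321$ ($l = \left(3 + 8\right) 211 = 11 \cdot 211 = 2321$)
$\sqrt{l + 10754} = \sqrt{2321 + 10754} = \sqrt{13075} = 5 \sqrt{523}$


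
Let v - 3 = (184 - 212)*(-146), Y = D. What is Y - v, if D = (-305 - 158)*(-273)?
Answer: 122308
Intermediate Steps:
D = 126399 (D = -463*(-273) = 126399)
Y = 126399
v = 4091 (v = 3 + (184 - 212)*(-146) = 3 - 28*(-146) = 3 + 4088 = 4091)
Y - v = 126399 - 1*4091 = 126399 - 4091 = 122308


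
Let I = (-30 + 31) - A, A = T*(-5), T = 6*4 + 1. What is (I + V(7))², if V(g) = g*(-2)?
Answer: 12544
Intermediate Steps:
T = 25 (T = 24 + 1 = 25)
A = -125 (A = 25*(-5) = -125)
V(g) = -2*g
I = 126 (I = (-30 + 31) - 1*(-125) = 1 + 125 = 126)
(I + V(7))² = (126 - 2*7)² = (126 - 14)² = 112² = 12544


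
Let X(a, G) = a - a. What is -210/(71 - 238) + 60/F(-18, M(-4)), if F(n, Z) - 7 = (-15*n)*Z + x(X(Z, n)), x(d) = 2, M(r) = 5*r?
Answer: 374030/300099 ≈ 1.2464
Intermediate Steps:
X(a, G) = 0
F(n, Z) = 9 - 15*Z*n (F(n, Z) = 7 + ((-15*n)*Z + 2) = 7 + (-15*Z*n + 2) = 7 + (2 - 15*Z*n) = 9 - 15*Z*n)
-210/(71 - 238) + 60/F(-18, M(-4)) = -210/(71 - 238) + 60/(9 - 15*5*(-4)*(-18)) = -210/(-167) + 60/(9 - 15*(-20)*(-18)) = -210*(-1/167) + 60/(9 - 5400) = 210/167 + 60/(-5391) = 210/167 + 60*(-1/5391) = 210/167 - 20/1797 = 374030/300099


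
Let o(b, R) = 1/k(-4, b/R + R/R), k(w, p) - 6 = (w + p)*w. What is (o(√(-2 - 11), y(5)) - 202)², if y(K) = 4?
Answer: (1468540*√13 + 12682773*I)/(36*√13 + 311*I) ≈ 40782.0 - 4.3212*I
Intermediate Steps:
k(w, p) = 6 + w*(p + w) (k(w, p) = 6 + (w + p)*w = 6 + (p + w)*w = 6 + w*(p + w))
o(b, R) = 1/(18 - 4*b/R) (o(b, R) = 1/(6 + (-4)² + (b/R + R/R)*(-4)) = 1/(6 + 16 + (b/R + 1)*(-4)) = 1/(6 + 16 + (1 + b/R)*(-4)) = 1/(6 + 16 + (-4 - 4*b/R)) = 1/(18 - 4*b/R))
(o(√(-2 - 11), y(5)) - 202)² = ((½)*4/(-2*√(-2 - 11) + 9*4) - 202)² = ((½)*4/(-2*I*√13 + 36) - 202)² = ((½)*4/(36 - 2*I*√13) - 202)² = (2/(36 - 2*I*√13) - 202)² = (-202 + 2/(36 - 2*I*√13))²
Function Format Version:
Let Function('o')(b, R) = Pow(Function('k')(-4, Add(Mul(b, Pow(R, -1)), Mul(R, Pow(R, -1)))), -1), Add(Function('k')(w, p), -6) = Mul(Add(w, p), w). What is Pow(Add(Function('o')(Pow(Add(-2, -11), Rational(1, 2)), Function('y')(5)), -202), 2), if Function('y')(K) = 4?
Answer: Mul(Pow(Add(Mul(36, Pow(13, Rational(1, 2))), Mul(311, I)), -1), Add(Mul(1468540, Pow(13, Rational(1, 2))), Mul(12682773, I))) ≈ Add(40782., Mul(-4.3212, I))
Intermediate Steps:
Function('k')(w, p) = Add(6, Mul(w, Add(p, w))) (Function('k')(w, p) = Add(6, Mul(Add(w, p), w)) = Add(6, Mul(Add(p, w), w)) = Add(6, Mul(w, Add(p, w))))
Function('o')(b, R) = Pow(Add(18, Mul(-4, b, Pow(R, -1))), -1) (Function('o')(b, R) = Pow(Add(6, Pow(-4, 2), Mul(Add(Mul(b, Pow(R, -1)), Mul(R, Pow(R, -1))), -4)), -1) = Pow(Add(6, 16, Mul(Add(Mul(b, Pow(R, -1)), 1), -4)), -1) = Pow(Add(6, 16, Mul(Add(1, Mul(b, Pow(R, -1))), -4)), -1) = Pow(Add(6, 16, Add(-4, Mul(-4, b, Pow(R, -1)))), -1) = Pow(Add(18, Mul(-4, b, Pow(R, -1))), -1))
Pow(Add(Function('o')(Pow(Add(-2, -11), Rational(1, 2)), Function('y')(5)), -202), 2) = Pow(Add(Mul(Rational(1, 2), 4, Pow(Add(Mul(-2, Pow(Add(-2, -11), Rational(1, 2))), Mul(9, 4)), -1)), -202), 2) = Pow(Add(Mul(Rational(1, 2), 4, Pow(Add(Mul(-2, Pow(-13, Rational(1, 2))), 36), -1)), -202), 2) = Pow(Add(Mul(Rational(1, 2), 4, Pow(Add(Mul(-2, Mul(I, Pow(13, Rational(1, 2)))), 36), -1)), -202), 2) = Pow(Add(Mul(Rational(1, 2), 4, Pow(Add(Mul(-2, I, Pow(13, Rational(1, 2))), 36), -1)), -202), 2) = Pow(Add(Mul(Rational(1, 2), 4, Pow(Add(36, Mul(-2, I, Pow(13, Rational(1, 2)))), -1)), -202), 2) = Pow(Add(Mul(2, Pow(Add(36, Mul(-2, I, Pow(13, Rational(1, 2)))), -1)), -202), 2) = Pow(Add(-202, Mul(2, Pow(Add(36, Mul(-2, I, Pow(13, Rational(1, 2)))), -1))), 2)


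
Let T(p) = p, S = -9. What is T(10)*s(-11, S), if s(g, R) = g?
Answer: -110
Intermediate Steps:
T(10)*s(-11, S) = 10*(-11) = -110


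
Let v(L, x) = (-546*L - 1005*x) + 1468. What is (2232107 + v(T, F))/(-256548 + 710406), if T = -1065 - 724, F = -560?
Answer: 1257723/151286 ≈ 8.3135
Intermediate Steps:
T = -1789
v(L, x) = 1468 - 1005*x - 546*L (v(L, x) = (-1005*x - 546*L) + 1468 = 1468 - 1005*x - 546*L)
(2232107 + v(T, F))/(-256548 + 710406) = (2232107 + (1468 - 1005*(-560) - 546*(-1789)))/(-256548 + 710406) = (2232107 + (1468 + 562800 + 976794))/453858 = (2232107 + 1541062)*(1/453858) = 3773169*(1/453858) = 1257723/151286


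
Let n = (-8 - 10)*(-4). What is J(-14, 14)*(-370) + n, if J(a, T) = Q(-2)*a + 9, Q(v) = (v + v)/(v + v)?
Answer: 1922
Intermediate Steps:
Q(v) = 1 (Q(v) = (2*v)/((2*v)) = (2*v)*(1/(2*v)) = 1)
n = 72 (n = -18*(-4) = 72)
J(a, T) = 9 + a (J(a, T) = 1*a + 9 = a + 9 = 9 + a)
J(-14, 14)*(-370) + n = (9 - 14)*(-370) + 72 = -5*(-370) + 72 = 1850 + 72 = 1922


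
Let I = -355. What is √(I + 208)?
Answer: 7*I*√3 ≈ 12.124*I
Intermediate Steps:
√(I + 208) = √(-355 + 208) = √(-147) = 7*I*√3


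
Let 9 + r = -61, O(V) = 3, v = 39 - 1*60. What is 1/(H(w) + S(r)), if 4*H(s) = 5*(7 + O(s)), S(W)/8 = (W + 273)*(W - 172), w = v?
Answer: -2/785991 ≈ -2.5446e-6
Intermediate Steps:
v = -21 (v = 39 - 60 = -21)
w = -21
r = -70 (r = -9 - 61 = -70)
S(W) = 8*(-172 + W)*(273 + W) (S(W) = 8*((W + 273)*(W - 172)) = 8*((273 + W)*(-172 + W)) = 8*((-172 + W)*(273 + W)) = 8*(-172 + W)*(273 + W))
H(s) = 25/2 (H(s) = (5*(7 + 3))/4 = (5*10)/4 = (1/4)*50 = 25/2)
1/(H(w) + S(r)) = 1/(25/2 + (-375648 + 8*(-70)**2 + 808*(-70))) = 1/(25/2 + (-375648 + 8*4900 - 56560)) = 1/(25/2 + (-375648 + 39200 - 56560)) = 1/(25/2 - 393008) = 1/(-785991/2) = -2/785991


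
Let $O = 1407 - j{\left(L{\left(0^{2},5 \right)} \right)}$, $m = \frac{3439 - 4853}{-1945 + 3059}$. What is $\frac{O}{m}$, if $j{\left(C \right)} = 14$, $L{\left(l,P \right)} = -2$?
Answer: $- \frac{110843}{101} \approx -1097.5$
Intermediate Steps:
$m = - \frac{707}{557}$ ($m = - \frac{1414}{1114} = \left(-1414\right) \frac{1}{1114} = - \frac{707}{557} \approx -1.2693$)
$O = 1393$ ($O = 1407 - 14 = 1393$)
$\frac{O}{m} = \frac{1393}{- \frac{707}{557}} = 1393 \left(- \frac{557}{707}\right) = - \frac{110843}{101}$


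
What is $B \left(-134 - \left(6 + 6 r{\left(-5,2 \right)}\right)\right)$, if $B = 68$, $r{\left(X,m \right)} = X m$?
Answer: $-5440$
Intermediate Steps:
$B \left(-134 - \left(6 + 6 r{\left(-5,2 \right)}\right)\right) = 68 \left(-134 - \left(6 + 6 \left(\left(-5\right) 2\right)\right)\right) = 68 \left(-134 - -54\right) = 68 \left(-134 + \left(60 - 6\right)\right) = 68 \left(-134 + 54\right) = 68 \left(-80\right) = -5440$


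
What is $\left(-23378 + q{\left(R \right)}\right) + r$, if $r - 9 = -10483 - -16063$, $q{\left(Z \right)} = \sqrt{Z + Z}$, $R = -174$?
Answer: $-17789 + 2 i \sqrt{87} \approx -17789.0 + 18.655 i$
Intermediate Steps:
$q{\left(Z \right)} = \sqrt{2} \sqrt{Z}$ ($q{\left(Z \right)} = \sqrt{2 Z} = \sqrt{2} \sqrt{Z}$)
$r = 5589$ ($r = 9 - -5580 = 9 + \left(-10483 + 16063\right) = 9 + 5580 = 5589$)
$\left(-23378 + q{\left(R \right)}\right) + r = \left(-23378 + \sqrt{2} \sqrt{-174}\right) + 5589 = \left(-23378 + \sqrt{2} i \sqrt{174}\right) + 5589 = \left(-23378 + 2 i \sqrt{87}\right) + 5589 = -17789 + 2 i \sqrt{87}$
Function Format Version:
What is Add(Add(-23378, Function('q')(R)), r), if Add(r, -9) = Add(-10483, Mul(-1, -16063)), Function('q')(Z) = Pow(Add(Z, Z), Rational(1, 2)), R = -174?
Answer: Add(-17789, Mul(2, I, Pow(87, Rational(1, 2)))) ≈ Add(-17789., Mul(18.655, I))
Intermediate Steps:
Function('q')(Z) = Mul(Pow(2, Rational(1, 2)), Pow(Z, Rational(1, 2))) (Function('q')(Z) = Pow(Mul(2, Z), Rational(1, 2)) = Mul(Pow(2, Rational(1, 2)), Pow(Z, Rational(1, 2))))
r = 5589 (r = Add(9, Add(-10483, Mul(-1, -16063))) = Add(9, Add(-10483, 16063)) = Add(9, 5580) = 5589)
Add(Add(-23378, Function('q')(R)), r) = Add(Add(-23378, Mul(Pow(2, Rational(1, 2)), Pow(-174, Rational(1, 2)))), 5589) = Add(Add(-23378, Mul(Pow(2, Rational(1, 2)), Mul(I, Pow(174, Rational(1, 2))))), 5589) = Add(Add(-23378, Mul(2, I, Pow(87, Rational(1, 2)))), 5589) = Add(-17789, Mul(2, I, Pow(87, Rational(1, 2))))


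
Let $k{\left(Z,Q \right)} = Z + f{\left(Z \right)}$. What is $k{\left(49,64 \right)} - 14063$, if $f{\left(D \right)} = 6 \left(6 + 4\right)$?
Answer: $-13954$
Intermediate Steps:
$f{\left(D \right)} = 60$ ($f{\left(D \right)} = 6 \cdot 10 = 60$)
$k{\left(Z,Q \right)} = 60 + Z$ ($k{\left(Z,Q \right)} = Z + 60 = 60 + Z$)
$k{\left(49,64 \right)} - 14063 = \left(60 + 49\right) - 14063 = 109 - 14063 = -13954$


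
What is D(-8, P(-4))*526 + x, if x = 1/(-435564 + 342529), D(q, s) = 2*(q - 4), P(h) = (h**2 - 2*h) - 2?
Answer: -1174473841/93035 ≈ -12624.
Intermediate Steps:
P(h) = -2 + h**2 - 2*h
D(q, s) = -8 + 2*q (D(q, s) = 2*(-4 + q) = -8 + 2*q)
x = -1/93035 (x = 1/(-93035) = -1/93035 ≈ -1.0749e-5)
D(-8, P(-4))*526 + x = (-8 + 2*(-8))*526 - 1/93035 = (-8 - 16)*526 - 1/93035 = -24*526 - 1/93035 = -12624 - 1/93035 = -1174473841/93035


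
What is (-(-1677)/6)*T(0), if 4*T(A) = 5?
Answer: 2795/8 ≈ 349.38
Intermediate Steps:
T(A) = 5/4 (T(A) = (¼)*5 = 5/4)
(-(-1677)/6)*T(0) = -(-1677)/6*(5/4) = -39*(-43/6)*(5/4) = (559/2)*(5/4) = 2795/8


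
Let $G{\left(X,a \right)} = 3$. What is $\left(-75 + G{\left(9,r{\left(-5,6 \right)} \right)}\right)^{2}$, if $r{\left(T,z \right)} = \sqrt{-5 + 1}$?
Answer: $5184$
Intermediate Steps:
$r{\left(T,z \right)} = 2 i$ ($r{\left(T,z \right)} = \sqrt{-4} = 2 i$)
$\left(-75 + G{\left(9,r{\left(-5,6 \right)} \right)}\right)^{2} = \left(-75 + 3\right)^{2} = \left(-72\right)^{2} = 5184$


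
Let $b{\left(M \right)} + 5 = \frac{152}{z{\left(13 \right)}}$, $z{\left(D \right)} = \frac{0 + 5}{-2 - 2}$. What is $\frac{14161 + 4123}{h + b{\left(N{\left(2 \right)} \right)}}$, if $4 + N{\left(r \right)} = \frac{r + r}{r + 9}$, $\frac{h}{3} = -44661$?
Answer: $- \frac{22855}{167637} \approx -0.13634$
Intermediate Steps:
$h = -133983$ ($h = 3 \left(-44661\right) = -133983$)
$N{\left(r \right)} = -4 + \frac{2 r}{9 + r}$ ($N{\left(r \right)} = -4 + \frac{r + r}{r + 9} = -4 + \frac{2 r}{9 + r}$)
$z{\left(D \right)} = - \frac{5}{4}$ ($z{\left(D \right)} = \frac{5}{-4} = 5 \left(- \frac{1}{4}\right) = - \frac{5}{4}$)
$b{\left(M \right)} = - \frac{633}{5}$ ($b{\left(M \right)} = -5 + \frac{152}{- \frac{5}{4}} = -5 + 152 \left(- \frac{4}{5}\right) = -5 - \frac{608}{5} = - \frac{633}{5}$)
$\frac{14161 + 4123}{h + b{\left(N{\left(2 \right)} \right)}} = \frac{14161 + 4123}{-133983 - \frac{633}{5}} = \frac{18284}{- \frac{670548}{5}} = 18284 \left(- \frac{5}{670548}\right) = - \frac{22855}{167637}$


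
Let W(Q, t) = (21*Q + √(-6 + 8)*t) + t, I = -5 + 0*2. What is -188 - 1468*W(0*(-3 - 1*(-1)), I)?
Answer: 7152 + 7340*√2 ≈ 17532.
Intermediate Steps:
I = -5 (I = -5 + 0 = -5)
W(Q, t) = t + 21*Q + t*√2 (W(Q, t) = (21*Q + √2*t) + t = (21*Q + t*√2) + t = t + 21*Q + t*√2)
-188 - 1468*W(0*(-3 - 1*(-1)), I) = -188 - 1468*(-5 + 21*(0*(-3 - 1*(-1))) - 5*√2) = -188 - 1468*(-5 + 21*(0*(-3 + 1)) - 5*√2) = -188 - 1468*(-5 + 21*(0*(-2)) - 5*√2) = -188 - 1468*(-5 + 21*0 - 5*√2) = -188 - 1468*(-5 + 0 - 5*√2) = -188 - 1468*(-5 - 5*√2) = -188 + (7340 + 7340*√2) = 7152 + 7340*√2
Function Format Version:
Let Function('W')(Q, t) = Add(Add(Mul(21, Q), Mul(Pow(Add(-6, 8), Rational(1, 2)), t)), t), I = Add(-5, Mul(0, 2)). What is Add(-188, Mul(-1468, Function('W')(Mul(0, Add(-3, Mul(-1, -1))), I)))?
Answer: Add(7152, Mul(7340, Pow(2, Rational(1, 2)))) ≈ 17532.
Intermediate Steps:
I = -5 (I = Add(-5, 0) = -5)
Function('W')(Q, t) = Add(t, Mul(21, Q), Mul(t, Pow(2, Rational(1, 2)))) (Function('W')(Q, t) = Add(Add(Mul(21, Q), Mul(Pow(2, Rational(1, 2)), t)), t) = Add(Add(Mul(21, Q), Mul(t, Pow(2, Rational(1, 2)))), t) = Add(t, Mul(21, Q), Mul(t, Pow(2, Rational(1, 2)))))
Add(-188, Mul(-1468, Function('W')(Mul(0, Add(-3, Mul(-1, -1))), I))) = Add(-188, Mul(-1468, Add(-5, Mul(21, Mul(0, Add(-3, Mul(-1, -1)))), Mul(-5, Pow(2, Rational(1, 2)))))) = Add(-188, Mul(-1468, Add(-5, Mul(21, Mul(0, Add(-3, 1))), Mul(-5, Pow(2, Rational(1, 2)))))) = Add(-188, Mul(-1468, Add(-5, Mul(21, Mul(0, -2)), Mul(-5, Pow(2, Rational(1, 2)))))) = Add(-188, Mul(-1468, Add(-5, Mul(21, 0), Mul(-5, Pow(2, Rational(1, 2)))))) = Add(-188, Mul(-1468, Add(-5, 0, Mul(-5, Pow(2, Rational(1, 2)))))) = Add(-188, Mul(-1468, Add(-5, Mul(-5, Pow(2, Rational(1, 2)))))) = Add(-188, Add(7340, Mul(7340, Pow(2, Rational(1, 2))))) = Add(7152, Mul(7340, Pow(2, Rational(1, 2))))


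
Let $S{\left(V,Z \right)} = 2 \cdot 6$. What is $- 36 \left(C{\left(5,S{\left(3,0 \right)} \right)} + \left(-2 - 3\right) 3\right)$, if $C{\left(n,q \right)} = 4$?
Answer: $396$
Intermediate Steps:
$S{\left(V,Z \right)} = 12$
$- 36 \left(C{\left(5,S{\left(3,0 \right)} \right)} + \left(-2 - 3\right) 3\right) = - 36 \left(4 + \left(-2 - 3\right) 3\right) = - 36 \left(4 - 15\right) = \left(-36\right) \left(-11\right) = 396$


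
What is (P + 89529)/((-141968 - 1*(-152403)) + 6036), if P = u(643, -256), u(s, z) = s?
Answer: 90172/16471 ≈ 5.4746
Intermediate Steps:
P = 643
(P + 89529)/((-141968 - 1*(-152403)) + 6036) = (643 + 89529)/((-141968 - 1*(-152403)) + 6036) = 90172/((-141968 + 152403) + 6036) = 90172/(10435 + 6036) = 90172/16471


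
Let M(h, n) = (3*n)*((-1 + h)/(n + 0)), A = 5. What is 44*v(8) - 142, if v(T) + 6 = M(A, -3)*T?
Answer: 3818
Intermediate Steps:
M(h, n) = -3 + 3*h (M(h, n) = (3*n)*((-1 + h)/n) = -3 + 3*h)
v(T) = -6 + 12*T (v(T) = -6 + (-3 + 3*5)*T = -6 + (-3 + 15)*T = -6 + 12*T)
44*v(8) - 142 = 44*(-6 + 12*8) - 142 = 44*(-6 + 96) - 142 = 44*90 - 142 = 3960 - 142 = 3818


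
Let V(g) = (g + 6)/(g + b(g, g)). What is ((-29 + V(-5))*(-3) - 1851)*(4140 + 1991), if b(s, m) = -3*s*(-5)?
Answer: -865188327/80 ≈ -1.0815e+7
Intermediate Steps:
b(s, m) = 15*s
V(g) = (6 + g)/(16*g) (V(g) = (g + 6)/(g + 15*g) = (6 + g)/((16*g)) = (6 + g)*(1/(16*g)) = (6 + g)/(16*g))
((-29 + V(-5))*(-3) - 1851)*(4140 + 1991) = ((-29 + (1/16)*(6 - 5)/(-5))*(-3) - 1851)*(4140 + 1991) = ((-29 + (1/16)*(-1/5)*1)*(-3) - 1851)*6131 = ((-29 - 1/80)*(-3) - 1851)*6131 = (-2321/80*(-3) - 1851)*6131 = (6963/80 - 1851)*6131 = -141117/80*6131 = -865188327/80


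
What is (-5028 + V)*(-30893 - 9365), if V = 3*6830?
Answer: -622469196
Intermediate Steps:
V = 20490
(-5028 + V)*(-30893 - 9365) = (-5028 + 20490)*(-30893 - 9365) = 15462*(-40258) = -622469196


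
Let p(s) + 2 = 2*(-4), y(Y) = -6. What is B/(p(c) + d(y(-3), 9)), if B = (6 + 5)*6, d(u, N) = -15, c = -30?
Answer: -66/25 ≈ -2.6400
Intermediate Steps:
p(s) = -10 (p(s) = -2 + 2*(-4) = -2 - 8 = -10)
B = 66 (B = 11*6 = 66)
B/(p(c) + d(y(-3), 9)) = 66/(-10 - 15) = 66/(-25) = -1/25*66 = -66/25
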